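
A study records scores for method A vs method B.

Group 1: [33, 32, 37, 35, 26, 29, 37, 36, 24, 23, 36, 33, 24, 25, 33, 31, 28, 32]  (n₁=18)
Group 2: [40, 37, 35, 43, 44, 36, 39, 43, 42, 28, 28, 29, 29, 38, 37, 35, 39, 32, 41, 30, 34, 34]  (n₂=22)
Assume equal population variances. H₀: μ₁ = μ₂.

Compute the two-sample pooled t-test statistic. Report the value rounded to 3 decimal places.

x̄₁=30.778, s₁=4.772, n₁=18
x̄₂=36.045, s₂=5.122, n₂=22
s_p² = [17·4.772² + 21·5.122²]/38 = 24.6859
SE = √(s_p²·(1/18+1/22)) = 1.5791
t = (30.778−36.045)/1.5791 = -3.3359
df = 38

test statistic = -3.336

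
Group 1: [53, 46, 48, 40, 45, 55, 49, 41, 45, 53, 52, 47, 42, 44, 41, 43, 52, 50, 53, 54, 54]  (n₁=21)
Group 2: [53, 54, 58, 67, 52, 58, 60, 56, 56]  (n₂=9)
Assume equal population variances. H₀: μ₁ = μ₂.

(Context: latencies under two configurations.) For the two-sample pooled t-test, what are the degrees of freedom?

degrees of freedom = 28

df = n₁ + n₂ − 2 = 21 + 9 − 2 = 28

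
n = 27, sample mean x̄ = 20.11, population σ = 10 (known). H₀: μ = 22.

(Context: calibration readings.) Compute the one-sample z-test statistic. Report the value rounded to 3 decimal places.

SE = σ/√n = 10/√27 = 1.9245
z = (x̄−μ₀)/SE = (20.11−22)/1.9245 = -0.9821

test statistic = -0.982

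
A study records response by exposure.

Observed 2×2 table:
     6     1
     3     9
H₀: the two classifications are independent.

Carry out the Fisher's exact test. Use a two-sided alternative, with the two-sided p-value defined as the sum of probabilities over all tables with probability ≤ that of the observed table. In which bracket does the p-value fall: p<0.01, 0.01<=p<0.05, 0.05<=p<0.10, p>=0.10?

p-value bracket: 0.01<=p<0.05

Margins: r₁=7, r₂=12, c₁=9, c₂=10, n=19
p_obs = C(7,6)·C(12,3)/C(19,9); sum pmf over tables with pmf ≤ p_obs
p-value (two-sided) = 0.01977
→ bracket: 0.01<=p<0.05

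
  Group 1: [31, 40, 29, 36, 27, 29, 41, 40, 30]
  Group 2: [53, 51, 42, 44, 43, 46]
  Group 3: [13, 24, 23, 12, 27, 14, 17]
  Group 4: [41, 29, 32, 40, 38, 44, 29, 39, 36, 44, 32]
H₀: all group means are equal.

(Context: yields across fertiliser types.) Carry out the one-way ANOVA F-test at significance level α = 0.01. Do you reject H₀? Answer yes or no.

reject H₀: yes

Group means [33.67, 46.50, 18.57, 36.73], grand mean 33.818
SSB = Σnᵢ(x̄ᵢ−x̄)² = 2685.513; SSW = ΣΣ(x−x̄ᵢ)² = 873.396
MSB = 2685.513/3 = 895.1710; MSW = 873.396/29 = 30.1171
F = MSB/MSW = 29.7230
df = (3, 29)
p-value (upper-tail) = 0.00000
At α=0.01: p < α → reject H₀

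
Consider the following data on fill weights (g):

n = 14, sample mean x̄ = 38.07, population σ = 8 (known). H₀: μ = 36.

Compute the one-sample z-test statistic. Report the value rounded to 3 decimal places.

SE = σ/√n = 8/√14 = 2.1381
z = (x̄−μ₀)/SE = (38.07−36)/2.1381 = 0.9682

test statistic = 0.968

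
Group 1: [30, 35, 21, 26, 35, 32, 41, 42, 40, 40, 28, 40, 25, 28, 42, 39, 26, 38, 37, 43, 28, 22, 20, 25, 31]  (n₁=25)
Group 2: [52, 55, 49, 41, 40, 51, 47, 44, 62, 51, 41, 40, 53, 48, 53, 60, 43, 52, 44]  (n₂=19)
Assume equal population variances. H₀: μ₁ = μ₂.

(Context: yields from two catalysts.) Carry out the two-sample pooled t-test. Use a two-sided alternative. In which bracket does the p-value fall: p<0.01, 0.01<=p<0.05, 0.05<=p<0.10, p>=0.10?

x̄₁=32.560, s₁=7.366, n₁=25
x̄₂=48.737, s₂=6.514, n₂=19
s_p² = [24·7.366² + 18·6.514²]/42 = 49.1868
SE = √(s_p²·(1/25+1/19)) = 2.1345
t = (32.560−48.737)/2.1345 = -7.5786
df = 42
p-value (two-sided) = 0.00000
→ bracket: p<0.01

p-value bracket: p<0.01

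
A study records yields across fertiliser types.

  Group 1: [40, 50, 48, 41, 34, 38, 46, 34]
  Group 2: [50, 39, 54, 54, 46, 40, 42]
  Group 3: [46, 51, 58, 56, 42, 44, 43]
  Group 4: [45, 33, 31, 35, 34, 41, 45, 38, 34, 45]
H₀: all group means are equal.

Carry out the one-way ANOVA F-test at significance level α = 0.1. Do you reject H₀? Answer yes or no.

reject H₀: yes

Group means [41.38, 46.43, 48.57, 38.10], grand mean 43.031
SSB = Σnᵢ(x̄ᵢ−x̄)² = 560.765; SSW = ΣΣ(x−x̄ᵢ)² = 1028.204
MSB = 560.765/3 = 186.9217; MSW = 1028.204/28 = 36.7216
F = MSB/MSW = 5.0902
df = (3, 28)
p-value (upper-tail) = 0.00615
At α=0.1: p < α → reject H₀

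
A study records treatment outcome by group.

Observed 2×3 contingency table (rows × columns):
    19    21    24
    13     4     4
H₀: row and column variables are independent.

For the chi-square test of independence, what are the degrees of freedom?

degrees of freedom = 2

df = (r−1)(c−1) = (2−1)·(3−1) = 2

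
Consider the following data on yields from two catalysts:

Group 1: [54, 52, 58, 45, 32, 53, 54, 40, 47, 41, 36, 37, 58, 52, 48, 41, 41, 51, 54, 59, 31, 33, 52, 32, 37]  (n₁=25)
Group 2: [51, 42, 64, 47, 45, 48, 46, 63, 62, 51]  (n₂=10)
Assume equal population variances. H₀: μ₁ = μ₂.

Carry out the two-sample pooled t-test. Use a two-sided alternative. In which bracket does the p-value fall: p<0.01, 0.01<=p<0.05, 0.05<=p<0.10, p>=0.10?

p-value bracket: 0.05<=p<0.10

x̄₁=45.520, s₁=9.106, n₁=25
x̄₂=51.900, s₂=8.117, n₂=10
s_p² = [24·9.106² + 9·8.117²]/33 = 78.2770
SE = √(s_p²·(1/25+1/10)) = 3.3104
t = (45.520−51.900)/3.3104 = -1.9273
df = 33
p-value (two-sided) = 0.06259
→ bracket: 0.05<=p<0.10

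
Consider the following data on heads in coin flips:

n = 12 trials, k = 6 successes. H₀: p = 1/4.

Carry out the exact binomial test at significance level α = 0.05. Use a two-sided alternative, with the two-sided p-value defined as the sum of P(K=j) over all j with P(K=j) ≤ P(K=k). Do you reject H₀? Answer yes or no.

reject H₀: no

Exact binomial: n=12, k=6, p₀=1/4=0.2500
P(X=j) = C(n,j)·p₀^j·(1−p₀)^(n−j); p = Σ P(X=j) over j with P(X=j) ≤ P(X=6)
p-value (two-sided) = 0.08608
At α=0.05: p ≥ α → fail to reject H₀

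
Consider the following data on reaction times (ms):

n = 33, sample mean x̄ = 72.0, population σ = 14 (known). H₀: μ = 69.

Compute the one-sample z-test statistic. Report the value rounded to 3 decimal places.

SE = σ/√n = 14/√33 = 2.4371
z = (x̄−μ₀)/SE = (72.0−69)/2.4371 = 1.2310

test statistic = 1.231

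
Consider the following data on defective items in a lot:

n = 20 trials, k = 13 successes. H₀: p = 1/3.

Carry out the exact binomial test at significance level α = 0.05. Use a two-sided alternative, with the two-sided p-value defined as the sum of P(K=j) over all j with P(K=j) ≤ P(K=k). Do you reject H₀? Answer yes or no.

reject H₀: yes

Exact binomial: n=20, k=13, p₀=1/3=0.3333
P(X=j) = C(n,j)·p₀^j·(1−p₀)^(n−j); p = Σ P(X=j) over j with P(X=j) ≤ P(X=13)
p-value (two-sided) = 0.00403
At α=0.05: p < α → reject H₀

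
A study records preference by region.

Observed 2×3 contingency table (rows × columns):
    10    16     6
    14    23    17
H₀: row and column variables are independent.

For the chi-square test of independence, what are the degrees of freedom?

df = (r−1)(c−1) = (2−1)·(3−1) = 2

degrees of freedom = 2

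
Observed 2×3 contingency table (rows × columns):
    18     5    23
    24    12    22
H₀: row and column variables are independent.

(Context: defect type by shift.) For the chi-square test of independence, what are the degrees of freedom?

df = (r−1)(c−1) = (2−1)·(3−1) = 2

degrees of freedom = 2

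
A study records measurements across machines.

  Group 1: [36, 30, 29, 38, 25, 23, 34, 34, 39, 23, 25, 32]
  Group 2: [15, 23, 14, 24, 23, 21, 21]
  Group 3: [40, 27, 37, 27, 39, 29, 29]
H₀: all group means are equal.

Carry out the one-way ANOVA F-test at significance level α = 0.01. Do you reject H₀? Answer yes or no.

Group means [30.67, 20.14, 32.57], grand mean 28.346
SSB = Σnᵢ(x̄ᵢ−x̄)² = 660.647; SSW = ΣΣ(x−x̄ᵢ)² = 661.238
MSB = 660.647/2 = 330.3233; MSW = 661.238/23 = 28.7495
F = MSB/MSW = 11.4897
df = (2, 23)
p-value (upper-tail) = 0.00035
At α=0.01: p < α → reject H₀

reject H₀: yes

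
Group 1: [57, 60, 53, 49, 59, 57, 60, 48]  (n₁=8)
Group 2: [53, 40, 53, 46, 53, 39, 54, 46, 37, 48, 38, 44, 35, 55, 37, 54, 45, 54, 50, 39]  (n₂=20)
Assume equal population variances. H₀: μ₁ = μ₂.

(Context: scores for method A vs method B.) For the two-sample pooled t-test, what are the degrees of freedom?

df = n₁ + n₂ − 2 = 8 + 20 − 2 = 26

degrees of freedom = 26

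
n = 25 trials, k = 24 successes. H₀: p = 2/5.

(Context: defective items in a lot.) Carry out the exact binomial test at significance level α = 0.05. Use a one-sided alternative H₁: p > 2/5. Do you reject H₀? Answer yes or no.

reject H₀: yes

Exact binomial: n=25, k=24, p₀=2/5=0.4000
P(X≥24) from Σ C(n,i)·p₀^i·(1−p₀)^(n−i)
p-value (one-sided, H₁ greater) = 0.00000
At α=0.05: p < α → reject H₀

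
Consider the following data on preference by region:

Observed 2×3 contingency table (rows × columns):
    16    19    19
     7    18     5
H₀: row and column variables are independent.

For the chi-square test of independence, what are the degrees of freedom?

degrees of freedom = 2

df = (r−1)(c−1) = (2−1)·(3−1) = 2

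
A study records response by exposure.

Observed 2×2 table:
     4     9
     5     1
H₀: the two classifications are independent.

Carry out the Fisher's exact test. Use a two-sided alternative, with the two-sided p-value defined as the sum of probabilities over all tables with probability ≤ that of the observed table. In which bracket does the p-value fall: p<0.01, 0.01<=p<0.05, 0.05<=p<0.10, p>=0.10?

p-value bracket: 0.05<=p<0.10

Margins: r₁=13, r₂=6, c₁=9, c₂=10, n=19
p_obs = C(13,4)·C(6,5)/C(19,9); sum pmf over tables with pmf ≤ p_obs
p-value (two-sided) = 0.05728
→ bracket: 0.05<=p<0.10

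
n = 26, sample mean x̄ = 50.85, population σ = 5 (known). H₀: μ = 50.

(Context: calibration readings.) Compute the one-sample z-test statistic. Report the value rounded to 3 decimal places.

SE = σ/√n = 5/√26 = 0.9806
z = (x̄−μ₀)/SE = (50.85−50)/0.9806 = 0.8668

test statistic = 0.867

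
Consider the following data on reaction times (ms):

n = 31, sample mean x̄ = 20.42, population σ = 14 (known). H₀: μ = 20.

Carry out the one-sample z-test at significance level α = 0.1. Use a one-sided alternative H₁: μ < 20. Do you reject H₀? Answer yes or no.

reject H₀: no

SE = σ/√n = 14/√31 = 2.5145
z = (x̄−μ₀)/SE = (20.42−20)/2.5145 = 0.1670
p-value (one-sided, H₁ less) = 0.56633
At α=0.1: p ≥ α → fail to reject H₀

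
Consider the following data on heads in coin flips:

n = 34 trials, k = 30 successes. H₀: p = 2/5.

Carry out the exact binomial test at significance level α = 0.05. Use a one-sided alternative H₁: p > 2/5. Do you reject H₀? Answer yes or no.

Exact binomial: n=34, k=30, p₀=2/5=0.4000
P(X≥30) from Σ C(n,i)·p₀^i·(1−p₀)^(n−i)
p-value (one-sided, H₁ greater) = 0.00000
At α=0.05: p < α → reject H₀

reject H₀: yes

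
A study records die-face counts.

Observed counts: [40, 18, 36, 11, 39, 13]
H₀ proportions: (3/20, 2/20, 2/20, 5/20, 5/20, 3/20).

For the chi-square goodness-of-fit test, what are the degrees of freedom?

df = k − 1 = 6 − 1 = 5

degrees of freedom = 5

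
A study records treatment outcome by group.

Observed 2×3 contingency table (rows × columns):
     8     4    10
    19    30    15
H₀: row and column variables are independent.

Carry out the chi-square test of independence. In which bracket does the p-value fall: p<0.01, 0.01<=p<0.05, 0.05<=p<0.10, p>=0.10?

Row totals [22, 64], col totals [27, 34, 25], n=86
χ² = (8−6.91)²/6.91 + (4−8.70)²/8.70 + (10−6.40)²/6.40 + (19−20.09)²/20.09 + (30−25.30)²/25.30 + (15−18.60)²/18.60 = 6.3720
df = 2
p-value (upper-tail) = 0.04134
→ bracket: 0.01<=p<0.05

p-value bracket: 0.01<=p<0.05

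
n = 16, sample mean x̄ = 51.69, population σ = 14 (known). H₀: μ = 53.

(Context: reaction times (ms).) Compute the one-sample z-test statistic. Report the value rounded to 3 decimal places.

test statistic = -0.374

SE = σ/√n = 14/√16 = 3.5000
z = (x̄−μ₀)/SE = (51.69−53)/3.5000 = -0.3743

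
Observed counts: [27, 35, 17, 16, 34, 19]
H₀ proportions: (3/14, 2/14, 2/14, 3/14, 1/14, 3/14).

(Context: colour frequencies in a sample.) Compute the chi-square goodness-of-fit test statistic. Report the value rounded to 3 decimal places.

test statistic = 75.401

n = 148; E_i = n·p_i = [31.71, 21.14, 21.14, 31.71, 10.57, 31.71]
χ² = (27−31.71)²/31.71 + (35−21.14)²/21.14 + (17−21.14)²/21.14 + (16−31.71)²/31.71 + (34−10.57)²/10.57 + (19−31.71)²/31.71 = 75.4009
df = 5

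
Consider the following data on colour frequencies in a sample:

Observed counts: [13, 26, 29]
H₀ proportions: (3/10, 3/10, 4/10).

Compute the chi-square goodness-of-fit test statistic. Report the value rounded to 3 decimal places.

n = 68; E_i = n·p_i = [20.40, 20.40, 27.20]
χ² = (13−20.40)²/20.40 + (26−20.40)²/20.40 + (29−27.20)²/27.20 = 4.3407
df = 2

test statistic = 4.341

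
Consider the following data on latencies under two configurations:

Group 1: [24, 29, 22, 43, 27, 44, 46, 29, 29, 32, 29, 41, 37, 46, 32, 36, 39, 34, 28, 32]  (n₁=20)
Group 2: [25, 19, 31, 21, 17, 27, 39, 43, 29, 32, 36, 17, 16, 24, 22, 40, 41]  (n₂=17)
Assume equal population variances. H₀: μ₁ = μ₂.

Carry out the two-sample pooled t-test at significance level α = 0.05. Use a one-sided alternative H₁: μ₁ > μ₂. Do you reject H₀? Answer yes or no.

x̄₁=33.950, s₁=7.244, n₁=20
x̄₂=28.176, s₂=9.105, n₂=17
s_p² = [19·7.244² + 16·9.105²]/35 = 66.3834
SE = √(s_p²·(1/20+1/17)) = 2.6878
t = (33.950−28.176)/2.6878 = 2.1481
df = 35
p-value (one-sided, H₁ greater) = 0.01935
At α=0.05: p < α → reject H₀

reject H₀: yes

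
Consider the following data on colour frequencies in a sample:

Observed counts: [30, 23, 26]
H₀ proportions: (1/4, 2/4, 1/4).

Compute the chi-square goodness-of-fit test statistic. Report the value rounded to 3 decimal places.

test statistic = 14.190

n = 79; E_i = n·p_i = [19.75, 39.50, 19.75]
χ² = (30−19.75)²/19.75 + (23−39.50)²/39.50 + (26−19.75)²/19.75 = 14.1899
df = 2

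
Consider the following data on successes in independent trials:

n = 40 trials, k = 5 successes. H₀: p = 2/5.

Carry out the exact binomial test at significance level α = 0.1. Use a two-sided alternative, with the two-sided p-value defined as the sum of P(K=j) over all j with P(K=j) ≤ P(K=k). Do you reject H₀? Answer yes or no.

Exact binomial: n=40, k=5, p₀=2/5=0.4000
P(X=j) = C(n,j)·p₀^j·(1−p₀)^(n−j); p = Σ P(X=j) over j with P(X=j) ≤ P(X=5)
p-value (two-sided) = 0.00026
At α=0.1: p < α → reject H₀

reject H₀: yes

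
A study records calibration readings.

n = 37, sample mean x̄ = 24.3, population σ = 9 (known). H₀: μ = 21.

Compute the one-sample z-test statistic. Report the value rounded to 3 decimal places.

test statistic = 2.230

SE = σ/√n = 9/√37 = 1.4796
z = (x̄−μ₀)/SE = (24.3−21)/1.4796 = 2.2303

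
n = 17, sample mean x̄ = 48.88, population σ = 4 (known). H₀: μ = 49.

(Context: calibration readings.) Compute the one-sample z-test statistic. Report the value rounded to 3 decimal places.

test statistic = -0.124

SE = σ/√n = 4/√17 = 0.9701
z = (x̄−μ₀)/SE = (48.88−49)/0.9701 = -0.1237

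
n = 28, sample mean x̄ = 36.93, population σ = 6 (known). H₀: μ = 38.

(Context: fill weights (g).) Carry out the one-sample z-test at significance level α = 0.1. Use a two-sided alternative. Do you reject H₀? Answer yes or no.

SE = σ/√n = 6/√28 = 1.1339
z = (x̄−μ₀)/SE = (36.93−38)/1.1339 = -0.9437
p-value (two-sided) = 0.34535
At α=0.1: p ≥ α → fail to reject H₀

reject H₀: no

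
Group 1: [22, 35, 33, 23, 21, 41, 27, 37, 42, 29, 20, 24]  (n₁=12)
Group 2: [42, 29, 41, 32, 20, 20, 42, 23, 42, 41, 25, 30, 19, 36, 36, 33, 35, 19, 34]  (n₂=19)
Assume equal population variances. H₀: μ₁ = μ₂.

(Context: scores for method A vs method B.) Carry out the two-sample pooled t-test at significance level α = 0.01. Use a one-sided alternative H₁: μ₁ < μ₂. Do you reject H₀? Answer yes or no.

x̄₁=29.500, s₁=7.891, n₁=12
x̄₂=31.526, s₂=8.409, n₂=19
s_p² = [11·7.891² + 18·8.409²]/29 = 67.5082
SE = √(s_p²·(1/12+1/19)) = 3.0296
t = (29.500−31.526)/3.0296 = -0.6688
df = 29
p-value (one-sided, H₁ less) = 0.25445
At α=0.01: p ≥ α → fail to reject H₀

reject H₀: no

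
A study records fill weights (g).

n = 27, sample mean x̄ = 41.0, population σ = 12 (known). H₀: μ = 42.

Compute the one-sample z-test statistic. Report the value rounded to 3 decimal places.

test statistic = -0.433

SE = σ/√n = 12/√27 = 2.3094
z = (x̄−μ₀)/SE = (41.0−42)/2.3094 = -0.4330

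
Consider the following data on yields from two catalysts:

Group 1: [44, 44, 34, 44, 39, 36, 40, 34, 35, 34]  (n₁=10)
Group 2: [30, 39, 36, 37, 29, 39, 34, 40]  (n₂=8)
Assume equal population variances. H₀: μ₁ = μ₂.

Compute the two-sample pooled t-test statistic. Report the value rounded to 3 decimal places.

test statistic = 1.425

x̄₁=38.400, s₁=4.377, n₁=10
x̄₂=35.500, s₂=4.175, n₂=8
s_p² = [9·4.377² + 7·4.175²]/16 = 18.4000
SE = √(s_p²·(1/10+1/8)) = 2.0347
t = (38.400−35.500)/2.0347 = 1.4253
df = 16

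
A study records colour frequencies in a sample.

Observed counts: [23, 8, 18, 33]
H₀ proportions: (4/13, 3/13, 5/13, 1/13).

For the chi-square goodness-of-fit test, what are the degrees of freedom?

degrees of freedom = 3

df = k − 1 = 4 − 1 = 3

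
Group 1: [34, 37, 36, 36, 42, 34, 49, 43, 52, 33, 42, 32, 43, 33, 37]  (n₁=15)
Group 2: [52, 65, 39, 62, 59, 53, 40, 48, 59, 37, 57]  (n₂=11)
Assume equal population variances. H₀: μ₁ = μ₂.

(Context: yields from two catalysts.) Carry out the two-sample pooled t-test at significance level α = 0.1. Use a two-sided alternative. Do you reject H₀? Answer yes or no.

reject H₀: yes

x̄₁=38.867, s₁=6.069, n₁=15
x̄₂=51.909, s₂=9.731, n₂=11
s_p² = [14·6.069² + 10·9.731²]/24 = 60.9434
SE = √(s_p²·(1/15+1/11)) = 3.0989
t = (38.867−51.909)/3.0989 = -4.2087
df = 24
p-value (two-sided) = 0.00031
At α=0.1: p < α → reject H₀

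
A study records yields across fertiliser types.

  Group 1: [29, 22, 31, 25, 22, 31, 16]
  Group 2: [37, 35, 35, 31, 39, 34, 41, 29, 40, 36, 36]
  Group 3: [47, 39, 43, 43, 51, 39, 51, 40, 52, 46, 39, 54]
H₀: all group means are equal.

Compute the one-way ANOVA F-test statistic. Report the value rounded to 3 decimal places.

test statistic = 37.324

Group means [25.14, 35.73, 45.33], grand mean 37.100
SSB = Σnᵢ(x̄ᵢ−x̄)² = 1834.994; SSW = ΣΣ(x−x̄ᵢ)² = 663.706
MSB = 1834.994/2 = 917.4972; MSW = 663.706/27 = 24.5817
F = MSB/MSW = 37.3244
df = (2, 27)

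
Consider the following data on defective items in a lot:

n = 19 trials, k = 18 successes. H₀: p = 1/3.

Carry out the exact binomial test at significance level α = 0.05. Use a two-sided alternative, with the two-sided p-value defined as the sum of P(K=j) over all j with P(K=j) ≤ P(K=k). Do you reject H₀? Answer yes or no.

reject H₀: yes

Exact binomial: n=19, k=18, p₀=1/3=0.3333
P(X=j) = C(n,j)·p₀^j·(1−p₀)^(n−j); p = Σ P(X=j) over j with P(X=j) ≤ P(X=18)
p-value (two-sided) = 0.00000
At α=0.05: p < α → reject H₀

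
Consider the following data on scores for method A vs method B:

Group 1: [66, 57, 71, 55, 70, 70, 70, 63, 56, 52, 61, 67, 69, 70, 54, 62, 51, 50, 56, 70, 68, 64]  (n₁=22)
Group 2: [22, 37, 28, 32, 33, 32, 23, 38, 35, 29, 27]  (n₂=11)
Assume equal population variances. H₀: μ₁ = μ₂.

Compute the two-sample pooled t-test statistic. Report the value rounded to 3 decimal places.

test statistic = 12.896

x̄₁=62.364, s₁=7.254, n₁=22
x̄₂=30.545, s₂=5.279, n₂=11
s_p² = [21·7.254² + 10·5.279²]/31 = 44.6393
SE = √(s_p²·(1/22+1/11)) = 2.4672
t = (62.364−30.545)/2.4672 = 12.8964
df = 31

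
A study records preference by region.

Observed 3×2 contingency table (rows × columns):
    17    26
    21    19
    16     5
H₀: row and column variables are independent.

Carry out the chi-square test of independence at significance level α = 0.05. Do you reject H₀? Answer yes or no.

Row totals [43, 40, 21], col totals [54, 50], n=104
χ² = (17−22.33)²/22.33 + (26−20.67)²/20.67 + (21−20.77)²/20.77 + (19−19.23)²/19.23 + (16−10.90)²/10.90 + (5−10.10)²/10.10 = 7.6030
df = 2
p-value (upper-tail) = 0.02234
At α=0.05: p < α → reject H₀

reject H₀: yes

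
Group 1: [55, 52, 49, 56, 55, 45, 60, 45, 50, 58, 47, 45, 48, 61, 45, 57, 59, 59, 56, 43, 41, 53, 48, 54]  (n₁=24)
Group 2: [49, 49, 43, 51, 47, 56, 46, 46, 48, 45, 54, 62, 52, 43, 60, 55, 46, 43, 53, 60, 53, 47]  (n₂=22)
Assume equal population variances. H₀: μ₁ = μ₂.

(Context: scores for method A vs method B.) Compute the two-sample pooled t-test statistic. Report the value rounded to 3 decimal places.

x̄₁=51.708, s₁=5.989, n₁=24
x̄₂=50.364, s₂=5.712, n₂=22
s_p² = [23·5.989² + 21·5.712²]/44 = 34.3193
SE = √(s_p²·(1/24+1/22)) = 1.7291
t = (51.708−50.364)/1.7291 = 0.7777
df = 44

test statistic = 0.778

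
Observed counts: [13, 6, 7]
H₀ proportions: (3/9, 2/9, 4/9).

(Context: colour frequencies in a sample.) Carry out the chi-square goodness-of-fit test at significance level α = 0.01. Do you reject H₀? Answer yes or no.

reject H₀: no

n = 26; E_i = n·p_i = [8.67, 5.78, 11.56]
χ² = (13−8.67)²/8.67 + (6−5.78)²/5.78 + (7−11.56)²/11.56 = 3.9712
df = 2
p-value (upper-tail) = 0.13730
At α=0.01: p ≥ α → fail to reject H₀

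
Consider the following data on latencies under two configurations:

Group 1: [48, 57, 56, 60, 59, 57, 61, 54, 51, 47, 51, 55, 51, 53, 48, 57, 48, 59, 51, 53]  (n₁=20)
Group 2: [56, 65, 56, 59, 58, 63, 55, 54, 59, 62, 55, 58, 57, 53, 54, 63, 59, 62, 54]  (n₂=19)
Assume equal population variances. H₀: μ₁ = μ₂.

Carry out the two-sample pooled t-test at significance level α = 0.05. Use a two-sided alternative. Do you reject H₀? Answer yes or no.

x̄₁=53.800, s₁=4.360, n₁=20
x̄₂=58.000, s₂=3.606, n₂=19
s_p² = [19·4.360² + 18·3.606²]/37 = 16.0865
SE = √(s_p²·(1/20+1/19)) = 1.2849
t = (53.800−58.000)/1.2849 = -3.2687
df = 37
p-value (two-sided) = 0.00234
At α=0.05: p < α → reject H₀

reject H₀: yes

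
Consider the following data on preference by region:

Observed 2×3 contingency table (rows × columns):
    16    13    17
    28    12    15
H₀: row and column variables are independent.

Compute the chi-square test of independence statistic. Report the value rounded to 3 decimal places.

Row totals [46, 55], col totals [44, 25, 32], n=101
χ² = (16−20.04)²/20.04 + (13−11.39)²/11.39 + (17−14.57)²/14.57 + (28−23.96)²/23.96 + (12−13.61)²/13.61 + (15−17.43)²/17.43 = 2.6568
df = 2

test statistic = 2.657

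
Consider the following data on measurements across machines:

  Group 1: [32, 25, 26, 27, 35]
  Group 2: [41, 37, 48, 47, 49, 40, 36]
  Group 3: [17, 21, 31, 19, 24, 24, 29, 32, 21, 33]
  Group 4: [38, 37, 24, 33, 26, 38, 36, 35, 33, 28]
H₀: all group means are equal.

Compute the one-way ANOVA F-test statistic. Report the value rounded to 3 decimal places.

Group means [29.00, 42.57, 25.10, 32.80], grand mean 31.938
SSB = Σnᵢ(x̄ᵢ−x̄)² = 1309.661; SSW = ΣΣ(x−x̄ᵢ)² = 780.214
MSB = 1309.661/3 = 436.5536; MSW = 780.214/28 = 27.8648
F = MSB/MSW = 15.6668
df = (3, 28)

test statistic = 15.667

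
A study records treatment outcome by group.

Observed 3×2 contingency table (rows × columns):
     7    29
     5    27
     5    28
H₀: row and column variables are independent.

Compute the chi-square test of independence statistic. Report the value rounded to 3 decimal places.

test statistic = 0.275

Row totals [36, 32, 33], col totals [17, 84], n=101
χ² = (7−6.06)²/6.06 + (29−29.94)²/29.94 + (5−5.39)²/5.39 + (27−26.61)²/26.61 + (5−5.55)²/5.55 + (28−27.45)²/27.45 = 0.2754
df = 2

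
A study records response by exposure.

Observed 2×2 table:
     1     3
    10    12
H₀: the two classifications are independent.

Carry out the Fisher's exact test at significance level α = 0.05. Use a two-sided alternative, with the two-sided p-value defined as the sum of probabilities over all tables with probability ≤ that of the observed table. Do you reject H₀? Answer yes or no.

Margins: r₁=4, r₂=22, c₁=11, c₂=15, n=26
p_obs = C(4,1)·C(22,10)/C(26,11); sum pmf over tables with pmf ≤ p_obs
p-value (two-sided) = 0.61371
At α=0.05: p ≥ α → fail to reject H₀

reject H₀: no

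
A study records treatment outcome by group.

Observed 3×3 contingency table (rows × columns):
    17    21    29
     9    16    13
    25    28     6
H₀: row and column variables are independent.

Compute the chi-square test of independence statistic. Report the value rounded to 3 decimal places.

Row totals [67, 38, 59], col totals [51, 65, 48], n=164
χ² = (17−20.84)²/20.84 + (21−26.55)²/26.55 + (29−19.61)²/19.61 + (9−11.82)²/11.82 + (16−15.06)²/15.06 + (13−11.12)²/11.12 + (25−18.35)²/18.35 + (28−23.38)²/23.38 + (6−17.27)²/17.27 = 18.0880
df = 4

test statistic = 18.088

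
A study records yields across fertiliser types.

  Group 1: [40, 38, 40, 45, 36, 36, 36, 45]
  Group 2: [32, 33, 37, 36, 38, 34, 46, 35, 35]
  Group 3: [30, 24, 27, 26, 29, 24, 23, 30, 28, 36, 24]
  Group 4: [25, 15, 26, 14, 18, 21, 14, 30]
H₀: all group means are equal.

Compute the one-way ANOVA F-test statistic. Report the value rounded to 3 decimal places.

test statistic = 30.962

Group means [39.50, 36.22, 27.36, 20.38], grand mean 30.722
SSB = Σnᵢ(x̄ᵢ−x̄)² = 1869.246; SSW = ΣΣ(x−x̄ᵢ)² = 643.976
MSB = 1869.246/3 = 623.0821; MSW = 643.976/32 = 20.1243
F = MSB/MSW = 30.9618
df = (3, 32)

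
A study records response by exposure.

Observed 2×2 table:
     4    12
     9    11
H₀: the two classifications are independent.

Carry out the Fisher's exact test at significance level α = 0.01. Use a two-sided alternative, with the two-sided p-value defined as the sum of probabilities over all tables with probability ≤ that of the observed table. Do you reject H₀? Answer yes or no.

Margins: r₁=16, r₂=20, c₁=13, c₂=23, n=36
p_obs = C(16,4)·C(20,9)/C(36,13); sum pmf over tables with pmf ≤ p_obs
p-value (two-sided) = 0.30135
At α=0.01: p ≥ α → fail to reject H₀

reject H₀: no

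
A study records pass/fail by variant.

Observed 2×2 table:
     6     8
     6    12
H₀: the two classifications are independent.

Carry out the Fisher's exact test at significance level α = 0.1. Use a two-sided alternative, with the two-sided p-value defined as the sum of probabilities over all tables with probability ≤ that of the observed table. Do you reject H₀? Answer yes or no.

Margins: r₁=14, r₂=18, c₁=12, c₂=20, n=32
p_obs = C(14,6)·C(18,6)/C(32,12); sum pmf over tables with pmf ≤ p_obs
p-value (two-sided) = 0.71783
At α=0.1: p ≥ α → fail to reject H₀

reject H₀: no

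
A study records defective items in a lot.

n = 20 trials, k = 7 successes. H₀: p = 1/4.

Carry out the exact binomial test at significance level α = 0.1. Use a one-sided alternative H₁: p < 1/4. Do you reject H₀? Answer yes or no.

Exact binomial: n=20, k=7, p₀=1/4=0.2500
P(X≤7) from Σ C(n,i)·p₀^i·(1−p₀)^(n−i)
p-value (one-sided, H₁ less) = 0.89819
At α=0.1: p ≥ α → fail to reject H₀

reject H₀: no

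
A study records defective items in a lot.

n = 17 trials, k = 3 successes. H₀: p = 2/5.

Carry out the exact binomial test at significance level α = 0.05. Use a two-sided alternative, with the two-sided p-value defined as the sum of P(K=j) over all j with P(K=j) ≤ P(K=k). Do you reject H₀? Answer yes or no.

Exact binomial: n=17, k=3, p₀=2/5=0.4000
P(X=j) = C(n,j)·p₀^j·(1−p₀)^(n−j); p = Σ P(X=j) over j with P(X=j) ≤ P(X=3)
p-value (two-sided) = 0.08124
At α=0.05: p ≥ α → fail to reject H₀

reject H₀: no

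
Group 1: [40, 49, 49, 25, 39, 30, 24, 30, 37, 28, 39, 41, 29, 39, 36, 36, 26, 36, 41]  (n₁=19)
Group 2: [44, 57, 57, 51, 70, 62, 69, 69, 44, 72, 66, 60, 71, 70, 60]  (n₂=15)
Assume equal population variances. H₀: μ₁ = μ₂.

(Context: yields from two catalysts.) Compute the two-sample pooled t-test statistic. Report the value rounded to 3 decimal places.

test statistic = -9.030

x̄₁=35.474, s₁=7.366, n₁=19
x̄₂=61.467, s₂=9.433, n₂=15
s_p² = [18·7.366² + 14·9.433²]/32 = 69.4522
SE = √(s_p²·(1/19+1/15)) = 2.8785
t = (35.474−61.467)/2.8785 = -9.0302
df = 32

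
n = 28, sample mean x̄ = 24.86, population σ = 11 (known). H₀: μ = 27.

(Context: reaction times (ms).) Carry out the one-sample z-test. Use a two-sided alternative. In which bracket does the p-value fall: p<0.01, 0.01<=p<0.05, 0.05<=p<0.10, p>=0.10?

p-value bracket: p>=0.10

SE = σ/√n = 11/√28 = 2.0788
z = (x̄−μ₀)/SE = (24.86−27)/2.0788 = -1.0294
p-value (two-sided) = 0.30327
→ bracket: p>=0.10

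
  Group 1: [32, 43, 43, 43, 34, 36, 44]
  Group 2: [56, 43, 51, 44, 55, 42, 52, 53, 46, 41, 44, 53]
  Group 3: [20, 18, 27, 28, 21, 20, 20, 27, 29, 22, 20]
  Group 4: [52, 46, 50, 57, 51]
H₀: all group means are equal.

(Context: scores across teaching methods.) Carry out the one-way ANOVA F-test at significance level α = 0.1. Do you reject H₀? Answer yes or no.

reject H₀: yes

Group means [39.29, 48.33, 22.91, 51.20], grand mean 38.943
SSB = Σnᵢ(x̄ᵢ−x̄)² = 4638.081; SSW = ΣΣ(x−x̄ᵢ)² = 709.804
MSB = 4638.081/3 = 1546.0271; MSW = 709.804/31 = 22.8969
F = MSB/MSW = 67.5212
df = (3, 31)
p-value (upper-tail) = 0.00000
At α=0.1: p < α → reject H₀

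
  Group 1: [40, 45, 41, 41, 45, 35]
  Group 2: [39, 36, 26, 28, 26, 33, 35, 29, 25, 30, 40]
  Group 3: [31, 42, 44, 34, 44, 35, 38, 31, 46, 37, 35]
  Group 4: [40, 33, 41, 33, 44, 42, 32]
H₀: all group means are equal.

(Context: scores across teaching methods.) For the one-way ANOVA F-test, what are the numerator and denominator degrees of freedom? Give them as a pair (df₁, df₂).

degrees of freedom = [3, 31]

k = 4 groups, N = 35 total
df = (k−1, N−k) = (4−1, 35−4) = (3, 31)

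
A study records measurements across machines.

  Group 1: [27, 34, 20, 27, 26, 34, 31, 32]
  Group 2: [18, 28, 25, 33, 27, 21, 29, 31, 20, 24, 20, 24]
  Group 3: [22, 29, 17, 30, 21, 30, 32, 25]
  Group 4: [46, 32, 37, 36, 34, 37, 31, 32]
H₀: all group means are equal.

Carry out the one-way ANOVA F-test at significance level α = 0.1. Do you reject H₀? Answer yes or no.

reject H₀: yes

Group means [28.88, 25.00, 25.75, 35.62], grand mean 28.389
SSB = Σnᵢ(x̄ᵢ−x̄)² = 614.306; SSW = ΣΣ(x−x̄ᵢ)² = 768.250
MSB = 614.306/3 = 204.7685; MSW = 768.250/32 = 24.0078
F = MSB/MSW = 8.5292
df = (3, 32)
p-value (upper-tail) = 0.00026
At α=0.1: p < α → reject H₀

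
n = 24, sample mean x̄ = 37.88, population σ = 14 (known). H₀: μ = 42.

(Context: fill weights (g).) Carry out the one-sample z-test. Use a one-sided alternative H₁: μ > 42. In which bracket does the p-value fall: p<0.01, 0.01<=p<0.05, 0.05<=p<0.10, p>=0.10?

SE = σ/√n = 14/√24 = 2.8577
z = (x̄−μ₀)/SE = (37.88−42)/2.8577 = -1.4417
p-value (one-sided, H₁ greater) = 0.92531
→ bracket: p>=0.10

p-value bracket: p>=0.10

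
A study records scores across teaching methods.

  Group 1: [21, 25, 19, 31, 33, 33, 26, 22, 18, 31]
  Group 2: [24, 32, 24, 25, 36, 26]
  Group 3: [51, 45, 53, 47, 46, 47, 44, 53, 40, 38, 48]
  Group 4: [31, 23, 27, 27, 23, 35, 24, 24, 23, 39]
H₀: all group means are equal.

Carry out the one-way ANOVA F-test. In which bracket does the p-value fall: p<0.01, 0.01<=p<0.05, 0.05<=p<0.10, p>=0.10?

p-value bracket: p<0.01

Group means [25.90, 27.83, 46.55, 27.60], grand mean 32.811
SSB = Σnᵢ(x̄ᵢ−x̄)² = 2972.815; SSW = ΣΣ(x−x̄ᵢ)² = 944.861
MSB = 2972.815/3 = 990.9384; MSW = 944.861/33 = 28.6321
F = MSB/MSW = 34.6093
df = (3, 33)
p-value (upper-tail) = 0.00000
→ bracket: p<0.01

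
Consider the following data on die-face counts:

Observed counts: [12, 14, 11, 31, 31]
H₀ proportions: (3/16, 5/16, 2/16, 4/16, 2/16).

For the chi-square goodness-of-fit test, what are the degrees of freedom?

degrees of freedom = 4

df = k − 1 = 5 − 1 = 4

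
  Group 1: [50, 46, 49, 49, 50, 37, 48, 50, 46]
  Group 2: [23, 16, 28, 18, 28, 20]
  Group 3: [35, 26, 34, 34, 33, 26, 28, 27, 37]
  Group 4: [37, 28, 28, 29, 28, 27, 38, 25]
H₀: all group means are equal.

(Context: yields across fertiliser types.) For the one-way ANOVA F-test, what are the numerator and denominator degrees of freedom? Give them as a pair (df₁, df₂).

degrees of freedom = [3, 28]

k = 4 groups, N = 32 total
df = (k−1, N−k) = (4−1, 32−4) = (3, 28)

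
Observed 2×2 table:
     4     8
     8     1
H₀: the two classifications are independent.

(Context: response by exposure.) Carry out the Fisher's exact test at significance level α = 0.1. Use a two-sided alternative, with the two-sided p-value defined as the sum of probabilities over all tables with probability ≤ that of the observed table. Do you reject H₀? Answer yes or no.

Margins: r₁=12, r₂=9, c₁=12, c₂=9, n=21
p_obs = C(12,4)·C(9,8)/C(21,12); sum pmf over tables with pmf ≤ p_obs
p-value (two-sided) = 0.02436
At α=0.1: p < α → reject H₀

reject H₀: yes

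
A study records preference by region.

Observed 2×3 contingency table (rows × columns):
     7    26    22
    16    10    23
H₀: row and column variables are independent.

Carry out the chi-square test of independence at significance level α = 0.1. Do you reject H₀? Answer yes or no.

reject H₀: yes

Row totals [55, 49], col totals [23, 36, 45], n=104
χ² = (7−12.16)²/12.16 + (26−19.04)²/19.04 + (22−23.80)²/23.80 + (16−10.84)²/10.84 + (10−16.96)²/16.96 + (23−21.20)²/21.20 = 10.3433
df = 2
p-value (upper-tail) = 0.00568
At α=0.1: p < α → reject H₀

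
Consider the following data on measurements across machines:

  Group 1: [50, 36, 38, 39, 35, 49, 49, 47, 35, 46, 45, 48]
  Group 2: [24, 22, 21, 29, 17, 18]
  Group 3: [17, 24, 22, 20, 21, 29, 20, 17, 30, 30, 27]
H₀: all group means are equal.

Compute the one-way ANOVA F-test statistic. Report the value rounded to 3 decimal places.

test statistic = 51.419

Group means [43.08, 21.83, 23.36], grand mean 31.207
SSB = Σnᵢ(x̄ᵢ−x̄)² = 2896.463; SSW = ΣΣ(x−x̄ᵢ)² = 732.295
MSB = 2896.463/2 = 1448.2316; MSW = 732.295/26 = 28.1652
F = MSB/MSW = 51.4192
df = (2, 26)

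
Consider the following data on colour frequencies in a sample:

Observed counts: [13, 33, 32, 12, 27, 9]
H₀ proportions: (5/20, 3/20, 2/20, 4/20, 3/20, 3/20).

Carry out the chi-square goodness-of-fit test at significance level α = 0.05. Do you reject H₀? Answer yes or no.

reject H₀: yes

n = 126; E_i = n·p_i = [31.50, 18.90, 12.60, 25.20, 18.90, 18.90]
χ² = (13−31.50)²/31.50 + (33−18.90)²/18.90 + (32−12.60)²/12.60 + (12−25.20)²/25.20 + (27−18.90)²/18.90 + (9−18.90)²/18.90 = 66.8254
df = 5
p-value (upper-tail) = 0.00000
At α=0.05: p < α → reject H₀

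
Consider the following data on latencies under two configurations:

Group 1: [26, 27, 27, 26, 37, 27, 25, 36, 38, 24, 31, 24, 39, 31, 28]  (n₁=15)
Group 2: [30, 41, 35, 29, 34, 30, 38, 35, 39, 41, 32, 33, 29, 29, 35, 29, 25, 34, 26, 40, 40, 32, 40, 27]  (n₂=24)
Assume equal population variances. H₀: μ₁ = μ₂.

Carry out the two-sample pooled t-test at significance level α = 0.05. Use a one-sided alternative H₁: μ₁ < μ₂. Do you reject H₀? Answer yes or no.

x̄₁=29.733, s₁=5.284, n₁=15
x̄₂=33.458, s₂=5.013, n₂=24
s_p² = [14·5.284² + 23·5.013²]/37 = 26.1863
SE = √(s_p²·(1/15+1/24)) = 1.6843
t = (29.733−33.458)/1.6843 = -2.2116
df = 37
p-value (one-sided, H₁ less) = 0.01663
At α=0.05: p < α → reject H₀

reject H₀: yes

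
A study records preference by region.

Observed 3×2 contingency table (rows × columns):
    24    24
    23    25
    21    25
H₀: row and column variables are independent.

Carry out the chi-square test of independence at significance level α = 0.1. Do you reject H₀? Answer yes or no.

Row totals [48, 48, 46], col totals [68, 74], n=142
χ² = (24−22.99)²/22.99 + (24−25.01)²/25.01 + (23−22.99)²/22.99 + (25−25.01)²/25.01 + (21−22.03)²/22.03 + (25−23.97)²/23.97 = 0.1780
df = 2
p-value (upper-tail) = 0.91487
At α=0.1: p ≥ α → fail to reject H₀

reject H₀: no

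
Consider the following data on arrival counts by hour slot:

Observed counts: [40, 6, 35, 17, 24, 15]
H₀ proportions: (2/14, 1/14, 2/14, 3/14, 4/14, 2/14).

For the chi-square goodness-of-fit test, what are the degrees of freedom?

degrees of freedom = 5

df = k − 1 = 6 − 1 = 5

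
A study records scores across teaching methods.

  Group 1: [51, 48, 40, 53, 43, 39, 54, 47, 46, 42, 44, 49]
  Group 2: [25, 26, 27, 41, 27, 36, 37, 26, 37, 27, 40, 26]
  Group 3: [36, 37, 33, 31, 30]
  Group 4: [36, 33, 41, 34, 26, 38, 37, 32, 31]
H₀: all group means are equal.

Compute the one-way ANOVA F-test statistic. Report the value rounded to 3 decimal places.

test statistic = 19.991

Group means [46.33, 31.25, 33.40, 34.22], grand mean 37.000
SSB = Σnᵢ(x̄ᵢ−x̄)² = 1576.328; SSW = ΣΣ(x−x̄ᵢ)² = 893.672
MSB = 1576.328/3 = 525.4426; MSW = 893.672/34 = 26.2845
F = MSB/MSW = 19.9906
df = (3, 34)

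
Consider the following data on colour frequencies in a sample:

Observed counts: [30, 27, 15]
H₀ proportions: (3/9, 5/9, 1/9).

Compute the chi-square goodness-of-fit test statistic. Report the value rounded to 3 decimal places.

n = 72; E_i = n·p_i = [24.00, 40.00, 8.00]
χ² = (30−24.00)²/24.00 + (27−40.00)²/40.00 + (15−8.00)²/8.00 = 11.8500
df = 2

test statistic = 11.850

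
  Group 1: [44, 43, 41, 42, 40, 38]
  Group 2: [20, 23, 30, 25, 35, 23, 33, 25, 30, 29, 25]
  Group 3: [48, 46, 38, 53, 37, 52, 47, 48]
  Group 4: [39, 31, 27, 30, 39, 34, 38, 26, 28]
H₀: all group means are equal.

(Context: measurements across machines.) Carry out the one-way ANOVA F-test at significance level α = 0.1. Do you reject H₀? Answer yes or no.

Group means [41.33, 27.09, 46.12, 32.44], grand mean 35.500
SSB = Σnᵢ(x̄ᵢ−x̄)² = 1969.160; SSW = ΣΣ(x−x̄ᵢ)² = 695.340
MSB = 1969.160/3 = 656.3868; MSW = 695.340/30 = 23.1780
F = MSB/MSW = 28.3194
df = (3, 30)
p-value (upper-tail) = 0.00000
At α=0.1: p < α → reject H₀

reject H₀: yes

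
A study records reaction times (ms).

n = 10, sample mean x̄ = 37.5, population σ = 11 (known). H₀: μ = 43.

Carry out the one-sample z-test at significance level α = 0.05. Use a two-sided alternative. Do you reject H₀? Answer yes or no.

SE = σ/√n = 11/√10 = 3.4785
z = (x̄−μ₀)/SE = (37.5−43)/3.4785 = -1.5811
p-value (two-sided) = 0.11385
At α=0.05: p ≥ α → fail to reject H₀

reject H₀: no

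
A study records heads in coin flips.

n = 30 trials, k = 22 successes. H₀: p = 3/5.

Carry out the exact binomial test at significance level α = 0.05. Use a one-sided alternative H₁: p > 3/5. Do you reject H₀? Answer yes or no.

reject H₀: no

Exact binomial: n=30, k=22, p₀=3/5=0.6000
P(X≥22) from Σ C(n,i)·p₀^i·(1−p₀)^(n−i)
p-value (one-sided, H₁ greater) = 0.09401
At α=0.05: p ≥ α → fail to reject H₀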